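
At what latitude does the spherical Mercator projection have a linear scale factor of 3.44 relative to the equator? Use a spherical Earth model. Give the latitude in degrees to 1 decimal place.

73.1°

Mercator scale is k = sec φ = 1/cos φ.
1/cos φ = 3.44  ⇒  cos φ = 0.2907  ⇒  φ = arccos(0.2907) ≈ 73.1°.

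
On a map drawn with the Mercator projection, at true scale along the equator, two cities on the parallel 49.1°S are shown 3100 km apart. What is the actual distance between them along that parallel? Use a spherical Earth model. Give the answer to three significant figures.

2030 km

For Mercator, h = k = sec φ (a conformal cylindrical projection has a single point scale, 1/cos φ).
Along the parallel at 49.1°, map distances are exaggerated by k = sec 49.1° = 1.527.
True distance = 3100 / 1.527 = 3100 × cos 49.1° ≈ 2030 km.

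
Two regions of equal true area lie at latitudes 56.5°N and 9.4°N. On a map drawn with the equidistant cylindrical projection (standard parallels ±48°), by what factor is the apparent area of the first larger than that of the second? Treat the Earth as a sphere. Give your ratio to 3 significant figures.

1.79

The equidistant cylindrical projection with φ₀ = 48° has h = 1 (meridians true) and k = cos φ₀ / cos φ along parallels.
Areal scale at 56.5°: h·k = 1.000 × 1.212 = 1.212.
Areal scale at 9.4°: h·k = 1.000 × 0.6782 = 0.6782.
Ratio = 1.212/0.6782 ≈ 1.79.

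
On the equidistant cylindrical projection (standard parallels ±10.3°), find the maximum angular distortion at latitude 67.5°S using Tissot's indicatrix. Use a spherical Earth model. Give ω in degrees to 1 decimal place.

In the equirectangular projection with standard parallel φ₀ = 10.3° (x = Rλ cos φ₀, y = Rφ), meridians are true-scale (h = 1) and the parallel scale is k = cos φ₀ / cos φ.
At 67.5°: h = 1.000, k = 2.571; principal scales a = 2.571, b = 1.000.
sin(ω/2) = (a − b)/(a + b) = 1.571/3.571 = 0.4399, so ω = 2 arcsin(0.4399) ≈ 52.2°.

52.2°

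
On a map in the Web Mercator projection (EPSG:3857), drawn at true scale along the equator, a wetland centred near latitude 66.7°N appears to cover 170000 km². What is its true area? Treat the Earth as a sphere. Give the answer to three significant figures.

The Mercator projection is conformal; its linear scale factor is the same in every direction and equals sec φ = 1/cos φ.
Areal scale = k² = sec²φ = 1/cos²(66.7°) = 1/0.3955² = 6.392.
True area = apparent / (areal scale) = 170000 / 6.392 ≈ 26600 km².

26600 km²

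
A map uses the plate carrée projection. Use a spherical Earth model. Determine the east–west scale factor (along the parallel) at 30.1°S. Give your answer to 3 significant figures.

In the plate carrée (x = Rλ, y = Rφ), meridians are true-scale (h = 1) and parallels are stretched by k = sec φ.
k = 1/cos 30.1° = 1/0.8652 = 1.156.

1.16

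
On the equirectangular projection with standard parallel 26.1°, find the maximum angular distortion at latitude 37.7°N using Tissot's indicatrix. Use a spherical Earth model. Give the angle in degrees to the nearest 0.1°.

In the equirectangular projection with standard parallel φ₀ = 26.1° (x = Rλ cos φ₀, y = Rφ), meridians are true-scale (h = 1) and the parallel scale is k = cos φ₀ / cos φ.
At 37.7°: h = 1.000, k = 1.135; principal scales a = 1.135, b = 1.000.
sin(ω/2) = (a − b)/(a + b) = 0.1350/2.135 = 0.06323, so ω = 2 arcsin(0.06323) ≈ 7.2°.

7.2°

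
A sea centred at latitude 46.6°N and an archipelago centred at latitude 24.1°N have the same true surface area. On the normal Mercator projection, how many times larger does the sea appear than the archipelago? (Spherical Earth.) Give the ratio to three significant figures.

1.77

On Mercator, area is exaggerated by sec²φ = 1/cos²φ.
At 46.6°: sec²(46.6°) = 1/0.6871² = 2.118.
At 24.1°: sec²(24.1°) = 1/0.9128² = 1.200.
Ratio = 2.118/1.200 = cos²(24.1°)/cos²(46.6°) ≈ 1.77.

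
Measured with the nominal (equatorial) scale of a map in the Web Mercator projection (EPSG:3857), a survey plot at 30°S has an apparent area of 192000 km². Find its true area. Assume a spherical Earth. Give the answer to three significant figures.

Mercator is conformal, so the point scale is isotropic: h = k = sec φ = 1/cos φ.
Areal scale = k² = sec²φ = 1/cos²(30°) = 1/0.8660² = 1.333.
True area = apparent / (areal scale) = 192000 / 1.333 ≈ 144000 km².

144000 km²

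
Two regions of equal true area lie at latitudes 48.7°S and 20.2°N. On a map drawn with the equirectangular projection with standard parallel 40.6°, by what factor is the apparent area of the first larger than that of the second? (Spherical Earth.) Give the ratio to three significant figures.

With standard parallel φ₀ = 40.6°, the equirectangular projection gives x = Rλ cos φ₀, y = Rφ, so h = 1 and k = cos 40.6° / cos φ.
Areal scale at 48.7°: h·k = 1.000 × 1.150 = 1.150.
Areal scale at 20.2°: h·k = 1.000 × 0.8090 = 0.8090.
Ratio = 1.150/0.8090 ≈ 1.42.

1.42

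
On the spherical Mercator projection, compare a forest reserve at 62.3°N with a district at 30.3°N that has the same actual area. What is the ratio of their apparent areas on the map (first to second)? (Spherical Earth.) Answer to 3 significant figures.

3.45

Mercator is conformal with k = sec φ, so areal scale = k² = sec²φ.
At 62.3°: sec²(62.3°) = 1/0.4648² = 4.628.
At 30.3°: sec²(30.3°) = 1/0.8634² = 1.341.
Ratio = 4.628/1.341 = cos²(30.3°)/cos²(62.3°) ≈ 3.45.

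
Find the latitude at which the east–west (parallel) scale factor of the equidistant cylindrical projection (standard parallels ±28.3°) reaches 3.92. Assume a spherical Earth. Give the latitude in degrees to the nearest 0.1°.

With standard parallel φ₀ = 28.3°, the equirectangular projection gives x = Rλ cos φ₀, y = Rφ, so h = 1 and k = cos 28.3° / cos φ.
k = cos φ₀ / cos φ = 3.92  ⇒  cos φ = cos 28.3° / 3.92 = 0.2246.
φ = arccos(0.2246) ≈ 77.0°.

77.0°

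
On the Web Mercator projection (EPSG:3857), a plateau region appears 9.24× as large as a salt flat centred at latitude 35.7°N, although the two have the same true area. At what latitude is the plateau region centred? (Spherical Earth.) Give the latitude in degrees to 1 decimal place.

On Mercator, (apparent₁)/(apparent₂) = sec²φ₁ / sec²φ₂ when true areas are equal.
cos²φ₂ / cos²φ₁ = 9.24  ⇒  cos φ₁ = cos 35.7° / √9.24 = 0.8121/3.040 = 0.2672.
φ₁ = arccos(0.2672) ≈ 74.5°.

74.5°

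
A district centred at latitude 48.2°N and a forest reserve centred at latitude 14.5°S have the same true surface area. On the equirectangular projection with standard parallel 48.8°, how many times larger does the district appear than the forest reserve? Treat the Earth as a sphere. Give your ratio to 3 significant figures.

With standard parallel φ₀ = 48.8°, the equirectangular projection gives x = Rλ cos φ₀, y = Rφ, so h = 1 and k = cos 48.8° / cos φ.
Areal scale at 48.2°: h·k = 1.000 × 0.9882 = 0.9882.
Areal scale at 14.5°: h·k = 1.000 × 0.6804 = 0.6804.
Ratio = 0.9882/0.6804 ≈ 1.45.

1.45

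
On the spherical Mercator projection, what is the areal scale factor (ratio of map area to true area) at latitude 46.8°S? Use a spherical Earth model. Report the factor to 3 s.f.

The Mercator projection is conformal; its linear scale factor is the same in every direction and equals sec φ = 1/cos φ.
Areal scale = k² = sec²φ = 1/cos²(46.8°) = 1/0.6845² = 2.134.

2.13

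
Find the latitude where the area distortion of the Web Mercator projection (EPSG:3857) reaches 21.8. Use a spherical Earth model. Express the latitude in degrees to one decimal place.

77.6°

Mercator areal scale is sec²φ.
sec²φ = 21.8  ⇒  cos²φ = 0.04587  ⇒  cos φ = 0.2142.
φ = arccos(0.2142) ≈ 77.6°.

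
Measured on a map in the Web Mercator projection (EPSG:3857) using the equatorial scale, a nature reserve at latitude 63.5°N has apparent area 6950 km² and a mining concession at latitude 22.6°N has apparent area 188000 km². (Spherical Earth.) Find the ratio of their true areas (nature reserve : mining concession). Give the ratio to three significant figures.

0.00864

Mercator's areal exaggeration is sec²φ; hence true area = (apparent area) · cos²φ.
True area of nature reserve: 6950 × cos²(63.5°) = 6950 × 0.1991 = 1384 km².
True area of mining concession: 188000 × cos²(22.6°) = 188000 × 0.8523 = 160200 km².
Ratio = 1384 / 160200 ≈ 0.00864.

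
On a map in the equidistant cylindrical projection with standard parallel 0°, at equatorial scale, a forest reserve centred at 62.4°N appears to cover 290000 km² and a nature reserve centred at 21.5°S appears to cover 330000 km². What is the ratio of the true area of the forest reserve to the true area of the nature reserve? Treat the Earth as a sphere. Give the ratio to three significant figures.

On the plate carrée, areal scale = h·k = 1 × sec φ, so true area = apparent × cos φ.
True area of forest reserve: 290000 × cos(62.4°) = 290000 × 0.4633 = 134400 km².
True area of nature reserve: 330000 × cos(21.5°) = 330000 × 0.9304 = 307000 km².
Ratio = 134400 / 307000 ≈ 0.438.

0.438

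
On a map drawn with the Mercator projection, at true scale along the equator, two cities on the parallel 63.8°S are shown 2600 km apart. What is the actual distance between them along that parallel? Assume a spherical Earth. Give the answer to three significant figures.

The Mercator projection is conformal; its linear scale factor is the same in every direction and equals sec φ = 1/cos φ.
Along the parallel at 63.8°, map distances are exaggerated by k = sec 63.8° = 2.265.
True distance = 2600 / 2.265 = 2600 × cos 63.8° ≈ 1150 km.

1150 km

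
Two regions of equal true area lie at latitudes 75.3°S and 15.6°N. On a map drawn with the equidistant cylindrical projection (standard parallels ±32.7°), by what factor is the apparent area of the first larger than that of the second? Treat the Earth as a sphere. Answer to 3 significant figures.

3.80

The equidistant cylindrical projection with φ₀ = 32.7° has h = 1 (meridians true) and k = cos φ₀ / cos φ along parallels.
Areal scale at 75.3°: h·k = 1.000 × 3.316 = 3.316.
Areal scale at 15.6°: h·k = 1.000 × 0.8737 = 0.8737.
Ratio = 3.316/0.8737 ≈ 3.80.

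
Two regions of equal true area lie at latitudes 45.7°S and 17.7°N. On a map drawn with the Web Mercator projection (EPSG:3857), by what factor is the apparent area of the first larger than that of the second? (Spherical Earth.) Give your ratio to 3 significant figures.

Mercator is conformal with k = sec φ, so areal scale = k² = sec²φ.
At 45.7°: sec²(45.7°) = 1/0.6984² = 2.050.
At 17.7°: sec²(17.7°) = 1/0.9527² = 1.102.
Ratio = 2.050/1.102 = cos²(17.7°)/cos²(45.7°) ≈ 1.86.

1.86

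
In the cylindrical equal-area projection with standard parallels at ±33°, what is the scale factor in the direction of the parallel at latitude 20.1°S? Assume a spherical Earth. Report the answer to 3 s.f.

A cylindrical equal-area projection with standard parallel φ₀ has meridian scale h = cos φ / cos φ₀ and parallel scale k = cos φ₀ / cos φ (so areas are preserved, h·k = 1).
k = cos 33° / cos 20.1° = 0.8387/0.9391 = 0.8931.

0.893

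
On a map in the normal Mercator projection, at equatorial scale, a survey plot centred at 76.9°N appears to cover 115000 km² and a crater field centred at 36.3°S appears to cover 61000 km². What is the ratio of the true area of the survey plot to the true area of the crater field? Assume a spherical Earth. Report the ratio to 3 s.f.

Since Mercator area scale is 1/cos²φ, the true area equals the apparent area multiplied by cos²φ.
True area of survey plot: 115000 × cos²(76.9°) = 115000 × 0.05137 = 5908 km².
True area of crater field: 61000 × cos²(36.3°) = 61000 × 0.6495 = 39620 km².
Ratio = 5908 / 39620 ≈ 0.149.

0.149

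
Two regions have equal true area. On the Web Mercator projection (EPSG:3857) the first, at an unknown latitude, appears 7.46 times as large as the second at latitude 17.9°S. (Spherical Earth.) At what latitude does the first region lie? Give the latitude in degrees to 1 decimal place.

69.6°

Mercator areal scale is sec²φ, so apparent-area ratio = sec²φ₁ / sec²φ₂ = cos²φ₂ / cos²φ₁.
cos²φ₂ / cos²φ₁ = 7.46  ⇒  cos φ₁ = cos 17.9° / √7.46 = 0.9516/2.731 = 0.3484.
φ₁ = arccos(0.3484) ≈ 69.6°.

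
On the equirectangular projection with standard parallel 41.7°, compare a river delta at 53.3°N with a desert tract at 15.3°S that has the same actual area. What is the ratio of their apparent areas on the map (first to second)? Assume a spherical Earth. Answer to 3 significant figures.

1.61

With standard parallel φ₀ = 41.7°, the equirectangular projection gives x = Rλ cos φ₀, y = Rφ, so h = 1 and k = cos 41.7° / cos φ.
Areal scale at 53.3°: h·k = 1.000 × 1.249 = 1.249.
Areal scale at 15.3°: h·k = 1.000 × 0.7741 = 0.7741.
Ratio = 1.249/0.7741 ≈ 1.61.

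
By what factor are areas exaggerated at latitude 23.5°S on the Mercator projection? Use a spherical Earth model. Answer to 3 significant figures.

Mercator is conformal, so the point scale is isotropic: h = k = sec φ = 1/cos φ.
Areal scale = k² = sec²φ = 1/cos²(23.5°) = 1/0.9171² = 1.189.

1.19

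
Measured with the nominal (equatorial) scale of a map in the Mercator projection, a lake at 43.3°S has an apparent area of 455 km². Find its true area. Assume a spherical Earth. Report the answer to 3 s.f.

241 km²

Mercator is conformal, so the point scale is isotropic: h = k = sec φ = 1/cos φ.
Areal scale = k² = sec²φ = 1/cos²(43.3°) = 1/0.7278² = 1.888.
True area = apparent / (areal scale) = 455 / 1.888 ≈ 241 km².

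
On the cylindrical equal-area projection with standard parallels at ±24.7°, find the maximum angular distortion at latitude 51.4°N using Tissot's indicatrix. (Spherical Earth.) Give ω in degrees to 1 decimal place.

For cylindrical equal-area with standard parallel φ₀, h = cos φ / cos φ₀ and k = cos φ₀ / cos φ, so h·k = 1.
At 51.4°: h = 0.6867, k = 1.456; principal scales a = 1.456, b = 0.6867.
sin(ω/2) = (a − b)/(a + b) = 0.7695/2.143 = 0.3591, so ω = 2 arcsin(0.3591) ≈ 42.1°.

42.1°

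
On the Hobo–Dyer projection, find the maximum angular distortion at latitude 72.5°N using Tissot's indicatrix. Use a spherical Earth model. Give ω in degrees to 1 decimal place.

Hobo–Dyer is a cylindrical equal-area projection with standard parallels at ±37.5°. For cylindrical equal-area with standard parallel φ₀, h = cos φ / cos φ₀ and k = cos φ₀ / cos φ, so h·k = 1.
At 72.5°: h = 0.3790, k = 2.638; principal scales a = 2.638, b = 0.3790.
sin(ω/2) = (a − b)/(a + b) = 2.259/3.017 = 0.7488, so ω = 2 arcsin(0.7488) ≈ 97.0°.

97.0°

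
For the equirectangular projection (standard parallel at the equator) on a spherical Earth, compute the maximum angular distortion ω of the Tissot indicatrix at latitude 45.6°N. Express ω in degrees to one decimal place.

20.4°

For the equirectangular projection with φ₀ = 0 (plate carrée), h = 1 along meridians and k = sec φ along parallels.
At 45.6°: h = 1.000, k = 1.429; principal scales a = 1.429, b = 1.000.
sin(ω/2) = (a − b)/(a + b) = 0.4293/2.429 = 0.1767, so ω = 2 arcsin(0.1767) ≈ 20.4°.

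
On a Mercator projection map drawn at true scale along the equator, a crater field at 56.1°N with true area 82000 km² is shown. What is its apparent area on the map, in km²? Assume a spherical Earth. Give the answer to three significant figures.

For Mercator, h = k = sec φ (a conformal cylindrical projection has a single point scale, 1/cos φ).
Areal scale = k² = sec²φ = 1/cos²(56.1°) = 1/0.5577² = 3.215.
Apparent area = 82000 × 3.215 ≈ 264000 km².

264000 km²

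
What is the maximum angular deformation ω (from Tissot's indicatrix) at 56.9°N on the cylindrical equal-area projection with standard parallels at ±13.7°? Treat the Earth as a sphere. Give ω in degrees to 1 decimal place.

A cylindrical equal-area projection with standard parallel φ₀ has meridian scale h = cos φ / cos φ₀ and parallel scale k = cos φ₀ / cos φ (so areas are preserved, h·k = 1).
At 56.9°: h = 0.5621, k = 1.779; principal scales a = 1.779, b = 0.5621.
sin(ω/2) = (a − b)/(a + b) = 1.217/2.341 = 0.5198, so ω = 2 arcsin(0.5198) ≈ 62.6°.

62.6°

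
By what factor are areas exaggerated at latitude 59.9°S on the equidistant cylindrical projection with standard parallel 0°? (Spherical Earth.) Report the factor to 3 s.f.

Plate carrée maps x = Rλ, y = Rφ. The meridian scale is h = 1 and the parallel scale is k = 1/cos φ = sec φ.
Areal scale = h·k = 1 × sec φ; at 59.9°, h = 1.000, k = 1.994, so h·k = 1.994.

1.99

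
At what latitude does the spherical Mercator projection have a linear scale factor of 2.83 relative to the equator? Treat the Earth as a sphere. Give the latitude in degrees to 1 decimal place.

Mercator scale is k = sec φ = 1/cos φ.
1/cos φ = 2.83  ⇒  cos φ = 0.3534  ⇒  φ = arccos(0.3534) ≈ 69.3°.

69.3°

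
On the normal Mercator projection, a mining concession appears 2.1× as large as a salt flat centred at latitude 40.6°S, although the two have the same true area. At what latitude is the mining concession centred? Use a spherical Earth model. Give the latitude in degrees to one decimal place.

58.4°

For equal true areas on Mercator, apparent areas scale as sec²φ, so the ratio is cos²φ₂ / cos²φ₁.
cos²φ₂ / cos²φ₁ = 2.1  ⇒  cos φ₁ = cos 40.6° / √2.1 = 0.7593/1.449 = 0.5239.
φ₁ = arccos(0.5239) ≈ 58.4°.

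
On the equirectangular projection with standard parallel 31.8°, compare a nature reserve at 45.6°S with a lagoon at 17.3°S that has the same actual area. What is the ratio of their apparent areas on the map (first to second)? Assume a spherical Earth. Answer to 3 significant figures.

1.36

The equidistant cylindrical projection with φ₀ = 31.8° has h = 1 (meridians true) and k = cos φ₀ / cos φ along parallels.
Areal scale at 45.6°: h·k = 1.000 × 1.215 = 1.215.
Areal scale at 17.3°: h·k = 1.000 × 0.8902 = 0.8902.
Ratio = 1.215/0.8902 ≈ 1.36.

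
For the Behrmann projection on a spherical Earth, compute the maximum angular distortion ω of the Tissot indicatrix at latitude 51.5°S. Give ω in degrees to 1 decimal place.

37.2°

The Behrmann projection is cylindrical equal-area with φ₀ = 30°. Cylindrical equal-area (φ₀ = 30°): h = cos φ / cos 30° along meridians, k = cos 30° / cos φ along parallels; h·k = 1.
At 51.5°: h = 0.7188, k = 1.391; principal scales a = 1.391, b = 0.7188.
sin(ω/2) = (a − b)/(a + b) = 0.6724/2.110 = 0.3187, so ω = 2 arcsin(0.3187) ≈ 37.2°.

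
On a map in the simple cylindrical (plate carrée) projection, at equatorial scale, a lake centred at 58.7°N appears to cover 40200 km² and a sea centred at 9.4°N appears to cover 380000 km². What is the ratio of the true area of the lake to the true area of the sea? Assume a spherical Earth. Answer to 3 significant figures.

Plate carrée has h = 1 and k = sec φ, giving areal scale sec φ; true area = (apparent area) · cos φ.
True area of lake: 40200 × cos(58.7°) = 40200 × 0.5195 = 20880 km².
True area of sea: 380000 × cos(9.4°) = 380000 × 0.9866 = 374900 km².
Ratio = 20880 / 374900 ≈ 0.0557.

0.0557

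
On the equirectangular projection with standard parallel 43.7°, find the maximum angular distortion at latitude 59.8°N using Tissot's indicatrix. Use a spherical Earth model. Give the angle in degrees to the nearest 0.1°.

The equidistant cylindrical projection with φ₀ = 43.7° has h = 1 (meridians true) and k = cos φ₀ / cos φ along parallels.
At 59.8°: h = 1.000, k = 1.437; principal scales a = 1.437, b = 1.000.
sin(ω/2) = (a − b)/(a + b) = 0.4373/2.437 = 0.1794, so ω = 2 arcsin(0.1794) ≈ 20.7°.

20.7°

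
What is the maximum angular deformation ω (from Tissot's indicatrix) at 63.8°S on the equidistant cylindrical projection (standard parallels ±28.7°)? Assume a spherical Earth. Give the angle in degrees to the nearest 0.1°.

38.6°

The equidistant cylindrical projection with φ₀ = 28.7° has h = 1 (meridians true) and k = cos φ₀ / cos φ along parallels.
At 63.8°: h = 1.000, k = 1.987; principal scales a = 1.987, b = 1.000.
sin(ω/2) = (a − b)/(a + b) = 0.9867/2.987 = 0.3304, so ω = 2 arcsin(0.3304) ≈ 38.6°.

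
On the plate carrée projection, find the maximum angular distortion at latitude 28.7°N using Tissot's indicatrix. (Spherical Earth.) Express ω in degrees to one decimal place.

7.5°

For the equirectangular projection with φ₀ = 0 (plate carrée), h = 1 along meridians and k = sec φ along parallels.
At 28.7°: h = 1.000, k = 1.140; principal scales a = 1.140, b = 1.000.
sin(ω/2) = (a − b)/(a + b) = 0.1401/2.140 = 0.06545, so ω = 2 arcsin(0.06545) ≈ 7.5°.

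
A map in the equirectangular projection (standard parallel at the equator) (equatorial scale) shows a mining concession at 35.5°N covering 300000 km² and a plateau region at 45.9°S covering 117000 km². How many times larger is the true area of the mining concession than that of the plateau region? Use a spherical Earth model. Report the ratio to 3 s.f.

On the plate carrée, areal scale = h·k = 1 × sec φ, so true area = apparent × cos φ.
True area of mining concession: 300000 × cos(35.5°) = 300000 × 0.8141 = 244200 km².
True area of plateau region: 117000 × cos(45.9°) = 117000 × 0.6959 = 81420 km².
Ratio = 244200 / 81420 ≈ 3.00.

3.00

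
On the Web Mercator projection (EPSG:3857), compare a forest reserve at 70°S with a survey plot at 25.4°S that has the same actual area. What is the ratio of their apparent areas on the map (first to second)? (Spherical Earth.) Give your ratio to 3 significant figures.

6.98

On Mercator, area is exaggerated by sec²φ = 1/cos²φ.
At 70°: sec²(70°) = 1/0.3420² = 8.549.
At 25.4°: sec²(25.4°) = 1/0.9033² = 1.225.
Ratio = 8.549/1.225 = cos²(25.4°)/cos²(70°) ≈ 6.98.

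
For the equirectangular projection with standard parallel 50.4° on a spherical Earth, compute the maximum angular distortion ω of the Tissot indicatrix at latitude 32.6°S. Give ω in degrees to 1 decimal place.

With standard parallel φ₀ = 50.4°, the equirectangular projection gives x = Rλ cos φ₀, y = Rφ, so h = 1 and k = cos 50.4° / cos φ.
At 32.6°: h = 1.000, k = 0.7566; principal scales a = 1.000, b = 0.7566.
sin(ω/2) = (a − b)/(a + b) = 0.2434/1.757 = 0.1385, so ω = 2 arcsin(0.1385) ≈ 15.9°.

15.9°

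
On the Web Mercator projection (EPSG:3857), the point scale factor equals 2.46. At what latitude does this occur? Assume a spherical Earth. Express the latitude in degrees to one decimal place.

Mercator scale is k = sec φ = 1/cos φ.
1/cos φ = 2.46  ⇒  cos φ = 0.4065  ⇒  φ = arccos(0.4065) ≈ 66.0°.

66.0°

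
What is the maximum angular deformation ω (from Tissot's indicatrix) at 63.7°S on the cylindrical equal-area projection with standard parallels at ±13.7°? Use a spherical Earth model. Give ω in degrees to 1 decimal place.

A cylindrical equal-area projection with standard parallel φ₀ has meridian scale h = cos φ / cos φ₀ and parallel scale k = cos φ₀ / cos φ (so areas are preserved, h·k = 1).
At 63.7°: h = 0.4560, k = 2.193; principal scales a = 2.193, b = 0.4560.
sin(ω/2) = (a − b)/(a + b) = 1.737/2.649 = 0.6557, so ω = 2 arcsin(0.6557) ≈ 81.9°.

81.9°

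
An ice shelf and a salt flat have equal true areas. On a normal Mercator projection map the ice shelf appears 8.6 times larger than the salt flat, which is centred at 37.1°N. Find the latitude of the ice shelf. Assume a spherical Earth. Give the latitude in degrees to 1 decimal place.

For equal true areas on Mercator, apparent areas scale as sec²φ, so the ratio is cos²φ₂ / cos²φ₁.
cos²φ₂ / cos²φ₁ = 8.6  ⇒  cos φ₁ = cos 37.1° / √8.6 = 0.7976/2.933 = 0.2720.
φ₁ = arccos(0.2720) ≈ 74.2°.

74.2°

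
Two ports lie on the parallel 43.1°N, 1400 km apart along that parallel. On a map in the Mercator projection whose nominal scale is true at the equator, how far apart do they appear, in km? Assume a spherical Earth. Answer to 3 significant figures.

1920 km

The Mercator projection is conformal; its linear scale factor is the same in every direction and equals sec φ = 1/cos φ.
Along the parallel, k = sec 43.1° = 1/0.7302 = 1.370.
Map distance = 1400 × 1.370 ≈ 1920 km.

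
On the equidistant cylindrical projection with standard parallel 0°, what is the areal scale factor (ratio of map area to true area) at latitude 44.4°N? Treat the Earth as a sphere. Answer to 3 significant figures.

1.40

In the plate carrée (x = Rλ, y = Rφ), meridians are true-scale (h = 1) and parallels are stretched by k = sec φ.
Areal scale = h·k = 1 × sec φ; at 44.4°, h = 1.000, k = 1.400, so h·k = 1.400.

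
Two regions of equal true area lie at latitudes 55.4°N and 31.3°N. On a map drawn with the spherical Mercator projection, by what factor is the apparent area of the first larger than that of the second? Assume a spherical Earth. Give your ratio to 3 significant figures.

Mercator areal scale is sec²φ.
At 55.4°: sec²(55.4°) = 1/0.5678² = 3.101.
At 31.3°: sec²(31.3°) = 1/0.8545² = 1.370.
Ratio = 3.101/1.370 = cos²(31.3°)/cos²(55.4°) ≈ 2.26.

2.26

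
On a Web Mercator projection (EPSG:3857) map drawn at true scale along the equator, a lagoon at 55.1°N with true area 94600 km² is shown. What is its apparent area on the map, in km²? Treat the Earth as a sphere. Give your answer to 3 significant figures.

289000 km²

For Mercator, h = k = sec φ (a conformal cylindrical projection has a single point scale, 1/cos φ).
Areal scale = k² = sec²φ = 1/cos²(55.1°) = 1/0.5721² = 3.055.
Apparent area = 94600 × 3.055 ≈ 289000 km².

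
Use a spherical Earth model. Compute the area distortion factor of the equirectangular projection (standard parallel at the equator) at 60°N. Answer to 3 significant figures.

Plate carrée maps x = Rλ, y = Rφ. The meridian scale is h = 1 and the parallel scale is k = 1/cos φ = sec φ.
Areal scale = h·k = 1 × sec φ; at 60°, h = 1.000, k = 2.000, so h·k = 2.000.

2.00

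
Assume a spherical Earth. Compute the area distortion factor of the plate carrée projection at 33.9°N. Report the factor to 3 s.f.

1.20

For the equirectangular projection with φ₀ = 0 (plate carrée), h = 1 along meridians and k = sec φ along parallels.
Areal scale = h·k = 1 × sec φ; at 33.9°, h = 1.000, k = 1.205, so h·k = 1.205.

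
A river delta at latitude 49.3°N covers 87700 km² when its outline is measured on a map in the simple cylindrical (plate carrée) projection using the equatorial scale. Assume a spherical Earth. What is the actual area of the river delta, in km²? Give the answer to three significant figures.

In the plate carrée (x = Rλ, y = Rφ), meridians are true-scale (h = 1) and parallels are stretched by k = sec φ.
Areal scale = h·k = 1 × sec φ; at 49.3°, h = 1.000, k = 1.534, so h·k = 1.534.
True area = apparent / (areal scale) = 87700 / 1.534 ≈ 57200 km².

57200 km²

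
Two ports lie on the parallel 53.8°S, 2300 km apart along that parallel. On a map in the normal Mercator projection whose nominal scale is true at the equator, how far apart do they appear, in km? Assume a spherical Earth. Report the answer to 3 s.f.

Mercator is conformal, so the point scale is isotropic: h = k = sec φ = 1/cos φ.
Along the parallel, k = sec 53.8° = 1/0.5906 = 1.693.
Map distance = 2300 × 1.693 ≈ 3890 km.

3890 km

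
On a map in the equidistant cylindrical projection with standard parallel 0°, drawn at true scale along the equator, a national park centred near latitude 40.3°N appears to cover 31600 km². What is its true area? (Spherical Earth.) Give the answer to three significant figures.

In the plate carrée (x = Rλ, y = Rφ), meridians are true-scale (h = 1) and parallels are stretched by k = sec φ.
Areal scale = h·k = 1 × sec φ; at 40.3°, h = 1.000, k = 1.311, so h·k = 1.311.
True area = apparent / (areal scale) = 31600 / 1.311 ≈ 24100 km².

24100 km²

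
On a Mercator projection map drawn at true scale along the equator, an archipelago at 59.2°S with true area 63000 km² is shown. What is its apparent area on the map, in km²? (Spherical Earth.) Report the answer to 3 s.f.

240000 km²

The Mercator projection is conformal; its linear scale factor is the same in every direction and equals sec φ = 1/cos φ.
Areal scale = k² = sec²φ = 1/cos²(59.2°) = 1/0.5120² = 3.814.
Apparent area = 63000 × 3.814 ≈ 240000 km².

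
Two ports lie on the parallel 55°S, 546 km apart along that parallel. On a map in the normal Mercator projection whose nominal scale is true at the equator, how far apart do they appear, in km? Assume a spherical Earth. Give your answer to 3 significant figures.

For Mercator, h = k = sec φ (a conformal cylindrical projection has a single point scale, 1/cos φ).
Along the parallel, k = sec 55° = 1/0.5736 = 1.743.
Map distance = 546 × 1.743 ≈ 952 km.

952 km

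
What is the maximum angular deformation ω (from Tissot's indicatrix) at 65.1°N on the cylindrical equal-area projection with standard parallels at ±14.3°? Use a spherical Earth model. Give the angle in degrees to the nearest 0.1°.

86.1°

Cylindrical equal-area (φ₀ = 14.3°): h = cos φ / cos 14.3° along meridians, k = cos 14.3° / cos φ along parallels; h·k = 1.
At 65.1°: h = 0.4345, k = 2.302; principal scales a = 2.302, b = 0.4345.
sin(ω/2) = (a − b)/(a + b) = 1.867/2.736 = 0.6824, so ω = 2 arcsin(0.6824) ≈ 86.1°.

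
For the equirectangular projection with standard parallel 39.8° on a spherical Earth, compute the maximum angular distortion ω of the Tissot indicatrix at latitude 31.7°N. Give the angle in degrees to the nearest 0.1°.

5.8°

With standard parallel φ₀ = 39.8°, the equirectangular projection gives x = Rλ cos φ₀, y = Rφ, so h = 1 and k = cos 39.8° / cos φ.
At 31.7°: h = 1.000, k = 0.9030; principal scales a = 1.000, b = 0.9030.
sin(ω/2) = (a − b)/(a + b) = 0.09700/1.903 = 0.05097, so ω = 2 arcsin(0.05097) ≈ 5.8°.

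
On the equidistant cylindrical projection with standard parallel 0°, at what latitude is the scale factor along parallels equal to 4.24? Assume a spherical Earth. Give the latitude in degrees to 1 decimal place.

76.4°

Plate carrée: h = 1, k = sec φ along parallels.
sec φ = 4.24  ⇒  cos φ = 0.2358  ⇒  φ ≈ 76.4°.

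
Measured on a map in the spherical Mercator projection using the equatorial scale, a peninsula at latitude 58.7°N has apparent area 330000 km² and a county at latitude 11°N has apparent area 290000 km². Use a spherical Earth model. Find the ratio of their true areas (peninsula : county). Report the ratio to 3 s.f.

0.319

Mercator's areal exaggeration is sec²φ; hence true area = (apparent area) · cos²φ.
True area of peninsula: 330000 × cos²(58.7°) = 330000 × 0.2699 = 89070 km².
True area of county: 290000 × cos²(11°) = 290000 × 0.9636 = 279400 km².
Ratio = 89070 / 279400 ≈ 0.319.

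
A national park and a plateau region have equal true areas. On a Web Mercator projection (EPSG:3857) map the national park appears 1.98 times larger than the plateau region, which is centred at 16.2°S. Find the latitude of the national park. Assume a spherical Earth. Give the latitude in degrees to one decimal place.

Mercator areal scale is sec²φ, so apparent-area ratio = sec²φ₁ / sec²φ₂ = cos²φ₂ / cos²φ₁.
cos²φ₂ / cos²φ₁ = 1.98  ⇒  cos φ₁ = cos 16.2° / √1.98 = 0.9603/1.407 = 0.6825.
φ₁ = arccos(0.6825) ≈ 47.0°.

47.0°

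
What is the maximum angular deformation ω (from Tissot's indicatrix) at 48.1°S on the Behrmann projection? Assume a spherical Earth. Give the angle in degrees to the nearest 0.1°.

29.5°

Behrmann is a cylindrical equal-area projection with standard parallels at ±30°. Cylindrical equal-area (φ₀ = 30°): h = cos φ / cos 30° along meridians, k = cos 30° / cos φ along parallels; h·k = 1.
At 48.1°: h = 0.7711, k = 1.297; principal scales a = 1.297, b = 0.7711.
sin(ω/2) = (a − b)/(a + b) = 0.5256/2.068 = 0.2542, so ω = 2 arcsin(0.2542) ≈ 29.5°.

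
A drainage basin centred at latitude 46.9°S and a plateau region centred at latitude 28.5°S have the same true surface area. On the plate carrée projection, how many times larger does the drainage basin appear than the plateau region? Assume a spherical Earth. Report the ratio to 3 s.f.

Plate carrée maps x = Rλ, y = Rφ. The meridian scale is h = 1 and the parallel scale is k = 1/cos φ = sec φ.
Areal scale at 46.9°: h·k = 1.000 × 1.464 = 1.464.
Areal scale at 28.5°: h·k = 1.000 × 1.138 = 1.138.
Ratio = 1.464/1.138 ≈ 1.29.

1.29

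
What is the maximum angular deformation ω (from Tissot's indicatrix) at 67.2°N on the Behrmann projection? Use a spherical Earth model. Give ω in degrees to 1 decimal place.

83.6°

The Behrmann projection is cylindrical equal-area with φ₀ = 30°. Cylindrical equal-area (φ₀ = 30°): h = cos φ / cos 30° along meridians, k = cos 30° / cos φ along parallels; h·k = 1.
At 67.2°: h = 0.4475, k = 2.235; principal scales a = 2.235, b = 0.4475.
sin(ω/2) = (a − b)/(a + b) = 1.787/2.682 = 0.6664, so ω = 2 arcsin(0.6664) ≈ 83.6°.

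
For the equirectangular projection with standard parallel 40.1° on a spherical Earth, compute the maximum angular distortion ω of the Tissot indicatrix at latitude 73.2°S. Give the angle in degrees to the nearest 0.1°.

53.7°

With standard parallel φ₀ = 40.1°, the equirectangular projection gives x = Rλ cos φ₀, y = Rφ, so h = 1 and k = cos 40.1° / cos φ.
At 73.2°: h = 1.000, k = 2.646; principal scales a = 2.646, b = 1.000.
sin(ω/2) = (a − b)/(a + b) = 1.646/3.646 = 0.4515, so ω = 2 arcsin(0.4515) ≈ 53.7°.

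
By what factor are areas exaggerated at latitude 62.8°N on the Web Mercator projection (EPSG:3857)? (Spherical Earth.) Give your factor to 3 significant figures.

4.79

Mercator is conformal, so the point scale is isotropic: h = k = sec φ = 1/cos φ.
Areal scale = k² = sec²φ = 1/cos²(62.8°) = 1/0.4571² = 4.786.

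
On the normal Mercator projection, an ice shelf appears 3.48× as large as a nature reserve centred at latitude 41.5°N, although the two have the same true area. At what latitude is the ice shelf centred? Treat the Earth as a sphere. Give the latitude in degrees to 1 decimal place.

66.3°

Mercator areal scale is sec²φ, so apparent-area ratio = sec²φ₁ / sec²φ₂ = cos²φ₂ / cos²φ₁.
cos²φ₂ / cos²φ₁ = 3.48  ⇒  cos φ₁ = cos 41.5° / √3.48 = 0.7490/1.865 = 0.4015.
φ₁ = arccos(0.4015) ≈ 66.3°.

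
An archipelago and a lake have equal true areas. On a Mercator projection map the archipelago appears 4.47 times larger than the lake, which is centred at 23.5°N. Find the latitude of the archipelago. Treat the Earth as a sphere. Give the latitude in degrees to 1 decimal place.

On Mercator, (apparent₁)/(apparent₂) = sec²φ₁ / sec²φ₂ when true areas are equal.
cos²φ₂ / cos²φ₁ = 4.47  ⇒  cos φ₁ = cos 23.5° / √4.47 = 0.9171/2.114 = 0.4338.
φ₁ = arccos(0.4338) ≈ 64.3°.

64.3°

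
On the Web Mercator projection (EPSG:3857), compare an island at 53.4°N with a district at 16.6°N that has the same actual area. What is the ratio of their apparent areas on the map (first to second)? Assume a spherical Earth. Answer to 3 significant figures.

2.58

On Mercator, area is exaggerated by sec²φ = 1/cos²φ.
At 53.4°: sec²(53.4°) = 1/0.5962² = 2.813.
At 16.6°: sec²(16.6°) = 1/0.9583² = 1.089.
Ratio = 2.813/1.089 = cos²(16.6°)/cos²(53.4°) ≈ 2.58.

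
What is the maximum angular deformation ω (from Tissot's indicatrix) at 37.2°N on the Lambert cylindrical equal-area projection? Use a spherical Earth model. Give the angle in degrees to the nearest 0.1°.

The Lambert cylindrical equal-area projection is the cylindrical equal-area projection with its standard parallel at the equator (φ₀ = 0). A cylindrical equal-area projection with standard parallel φ₀ has meridian scale h = cos φ / cos φ₀ and parallel scale k = cos φ₀ / cos φ (so areas are preserved, h·k = 1).
At 37.2°: h = 0.7965, k = 1.255; principal scales a = 1.255, b = 0.7965.
sin(ω/2) = (a − b)/(a + b) = 0.4589/2.052 = 0.2236, so ω = 2 arcsin(0.2236) ≈ 25.8°.

25.8°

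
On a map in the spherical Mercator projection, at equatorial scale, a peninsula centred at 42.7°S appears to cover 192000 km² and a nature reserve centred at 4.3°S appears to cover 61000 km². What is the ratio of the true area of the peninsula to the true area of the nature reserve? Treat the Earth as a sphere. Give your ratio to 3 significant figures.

On Mercator the areal scale is sec²φ, so true area = apparent × cos²φ.
True area of peninsula: 192000 × cos²(42.7°) = 192000 × 0.5401 = 103700 km².
True area of nature reserve: 61000 × cos²(4.3°) = 61000 × 0.9944 = 60660 km².
Ratio = 103700 / 60660 ≈ 1.71.

1.71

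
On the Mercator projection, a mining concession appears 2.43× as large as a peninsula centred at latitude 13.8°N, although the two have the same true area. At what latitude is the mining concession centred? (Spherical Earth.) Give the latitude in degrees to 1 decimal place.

51.5°

Mercator areal scale is sec²φ, so apparent-area ratio = sec²φ₁ / sec²φ₂ = cos²φ₂ / cos²φ₁.
cos²φ₂ / cos²φ₁ = 2.43  ⇒  cos φ₁ = cos 13.8° / √2.43 = 0.9711/1.559 = 0.6230.
φ₁ = arccos(0.6230) ≈ 51.5°.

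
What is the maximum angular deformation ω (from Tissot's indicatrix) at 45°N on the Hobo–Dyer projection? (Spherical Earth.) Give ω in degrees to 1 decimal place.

13.2°

The Hobo–Dyer projection is cylindrical equal-area with φ₀ = 37.5°. For cylindrical equal-area with standard parallel φ₀, h = cos φ / cos φ₀ and k = cos φ₀ / cos φ, so h·k = 1.
At 45°: h = 0.8913, k = 1.122; principal scales a = 1.122, b = 0.8913.
sin(ω/2) = (a − b)/(a + b) = 0.2307/2.013 = 0.1146, so ω = 2 arcsin(0.1146) ≈ 13.2°.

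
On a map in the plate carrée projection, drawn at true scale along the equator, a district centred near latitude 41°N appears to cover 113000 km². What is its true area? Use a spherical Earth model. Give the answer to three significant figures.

Plate carrée maps x = Rλ, y = Rφ. The meridian scale is h = 1 and the parallel scale is k = 1/cos φ = sec φ.
Areal scale = h·k = 1 × sec φ; at 41°, h = 1.000, k = 1.325, so h·k = 1.325.
True area = apparent / (areal scale) = 113000 / 1.325 ≈ 85300 km².

85300 km²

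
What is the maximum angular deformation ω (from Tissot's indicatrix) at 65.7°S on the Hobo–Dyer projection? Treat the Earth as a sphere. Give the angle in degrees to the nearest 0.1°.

The Hobo–Dyer projection is cylindrical equal-area with φ₀ = 37.5°. For cylindrical equal-area with standard parallel φ₀, h = cos φ / cos φ₀ and k = cos φ₀ / cos φ, so h·k = 1.
At 65.7°: h = 0.5187, k = 1.928; principal scales a = 1.928, b = 0.5187.
sin(ω/2) = (a − b)/(a + b) = 1.409/2.447 = 0.5760, so ω = 2 arcsin(0.5760) ≈ 70.3°.

70.3°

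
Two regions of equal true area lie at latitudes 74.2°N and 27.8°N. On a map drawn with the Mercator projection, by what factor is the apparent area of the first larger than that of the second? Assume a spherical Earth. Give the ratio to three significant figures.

10.6

Mercator is conformal with k = sec φ, so areal scale = k² = sec²φ.
At 74.2°: sec²(74.2°) = 1/0.2723² = 13.49.
At 27.8°: sec²(27.8°) = 1/0.8846² = 1.278.
Ratio = 13.49/1.278 = cos²(27.8°)/cos²(74.2°) ≈ 10.6.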